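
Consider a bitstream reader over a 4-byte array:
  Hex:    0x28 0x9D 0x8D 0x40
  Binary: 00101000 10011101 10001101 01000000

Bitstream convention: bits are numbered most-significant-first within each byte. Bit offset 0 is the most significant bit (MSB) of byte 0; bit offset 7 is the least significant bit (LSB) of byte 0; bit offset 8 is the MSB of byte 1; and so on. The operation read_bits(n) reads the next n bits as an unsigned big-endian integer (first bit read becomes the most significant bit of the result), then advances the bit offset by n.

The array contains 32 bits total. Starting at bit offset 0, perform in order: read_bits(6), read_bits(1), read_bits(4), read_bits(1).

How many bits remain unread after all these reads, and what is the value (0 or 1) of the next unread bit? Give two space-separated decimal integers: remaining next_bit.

Answer: 20 1

Derivation:
Read 1: bits[0:6] width=6 -> value=10 (bin 001010); offset now 6 = byte 0 bit 6; 26 bits remain
Read 2: bits[6:7] width=1 -> value=0 (bin 0); offset now 7 = byte 0 bit 7; 25 bits remain
Read 3: bits[7:11] width=4 -> value=4 (bin 0100); offset now 11 = byte 1 bit 3; 21 bits remain
Read 4: bits[11:12] width=1 -> value=1 (bin 1); offset now 12 = byte 1 bit 4; 20 bits remain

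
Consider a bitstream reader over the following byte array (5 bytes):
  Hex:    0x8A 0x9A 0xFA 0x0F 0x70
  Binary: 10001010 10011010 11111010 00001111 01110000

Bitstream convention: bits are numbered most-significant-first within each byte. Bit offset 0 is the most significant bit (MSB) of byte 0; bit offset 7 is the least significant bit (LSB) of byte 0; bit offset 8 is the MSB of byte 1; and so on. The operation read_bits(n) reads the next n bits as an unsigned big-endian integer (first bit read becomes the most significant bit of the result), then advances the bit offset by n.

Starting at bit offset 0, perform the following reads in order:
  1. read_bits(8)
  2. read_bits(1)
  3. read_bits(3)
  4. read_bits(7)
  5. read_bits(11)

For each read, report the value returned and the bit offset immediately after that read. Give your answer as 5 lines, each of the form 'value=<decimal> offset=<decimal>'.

Answer: value=138 offset=8
value=1 offset=9
value=1 offset=12
value=87 offset=19
value=1667 offset=30

Derivation:
Read 1: bits[0:8] width=8 -> value=138 (bin 10001010); offset now 8 = byte 1 bit 0; 32 bits remain
Read 2: bits[8:9] width=1 -> value=1 (bin 1); offset now 9 = byte 1 bit 1; 31 bits remain
Read 3: bits[9:12] width=3 -> value=1 (bin 001); offset now 12 = byte 1 bit 4; 28 bits remain
Read 4: bits[12:19] width=7 -> value=87 (bin 1010111); offset now 19 = byte 2 bit 3; 21 bits remain
Read 5: bits[19:30] width=11 -> value=1667 (bin 11010000011); offset now 30 = byte 3 bit 6; 10 bits remain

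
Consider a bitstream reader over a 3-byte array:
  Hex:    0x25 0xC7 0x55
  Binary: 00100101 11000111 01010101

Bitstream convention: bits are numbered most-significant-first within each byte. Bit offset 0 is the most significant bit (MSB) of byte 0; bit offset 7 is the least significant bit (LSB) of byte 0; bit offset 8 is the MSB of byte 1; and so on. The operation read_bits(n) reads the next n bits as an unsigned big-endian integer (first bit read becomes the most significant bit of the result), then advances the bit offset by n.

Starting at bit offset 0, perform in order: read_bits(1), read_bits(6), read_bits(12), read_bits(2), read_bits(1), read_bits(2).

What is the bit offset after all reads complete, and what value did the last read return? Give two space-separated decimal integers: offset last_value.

Answer: 24 1

Derivation:
Read 1: bits[0:1] width=1 -> value=0 (bin 0); offset now 1 = byte 0 bit 1; 23 bits remain
Read 2: bits[1:7] width=6 -> value=18 (bin 010010); offset now 7 = byte 0 bit 7; 17 bits remain
Read 3: bits[7:19] width=12 -> value=3642 (bin 111000111010); offset now 19 = byte 2 bit 3; 5 bits remain
Read 4: bits[19:21] width=2 -> value=2 (bin 10); offset now 21 = byte 2 bit 5; 3 bits remain
Read 5: bits[21:22] width=1 -> value=1 (bin 1); offset now 22 = byte 2 bit 6; 2 bits remain
Read 6: bits[22:24] width=2 -> value=1 (bin 01); offset now 24 = byte 3 bit 0; 0 bits remain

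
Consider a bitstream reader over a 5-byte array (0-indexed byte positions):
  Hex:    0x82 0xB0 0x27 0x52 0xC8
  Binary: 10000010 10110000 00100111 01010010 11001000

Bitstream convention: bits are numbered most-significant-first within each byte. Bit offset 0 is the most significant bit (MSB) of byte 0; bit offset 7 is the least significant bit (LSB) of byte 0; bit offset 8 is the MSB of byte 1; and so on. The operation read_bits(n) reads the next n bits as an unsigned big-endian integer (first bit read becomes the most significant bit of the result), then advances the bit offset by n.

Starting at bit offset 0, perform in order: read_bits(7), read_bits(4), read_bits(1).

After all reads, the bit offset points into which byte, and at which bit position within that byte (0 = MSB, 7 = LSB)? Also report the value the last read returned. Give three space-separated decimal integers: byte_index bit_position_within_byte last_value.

Read 1: bits[0:7] width=7 -> value=65 (bin 1000001); offset now 7 = byte 0 bit 7; 33 bits remain
Read 2: bits[7:11] width=4 -> value=5 (bin 0101); offset now 11 = byte 1 bit 3; 29 bits remain
Read 3: bits[11:12] width=1 -> value=1 (bin 1); offset now 12 = byte 1 bit 4; 28 bits remain

Answer: 1 4 1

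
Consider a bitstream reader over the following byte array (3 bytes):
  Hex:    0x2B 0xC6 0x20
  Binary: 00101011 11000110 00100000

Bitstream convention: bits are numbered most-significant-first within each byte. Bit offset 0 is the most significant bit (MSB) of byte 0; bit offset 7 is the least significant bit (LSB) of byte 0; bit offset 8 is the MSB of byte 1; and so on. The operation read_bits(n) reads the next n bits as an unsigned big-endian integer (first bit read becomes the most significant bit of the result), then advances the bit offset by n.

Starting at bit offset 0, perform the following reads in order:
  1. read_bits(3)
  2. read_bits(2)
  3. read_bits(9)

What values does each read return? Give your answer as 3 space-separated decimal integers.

Read 1: bits[0:3] width=3 -> value=1 (bin 001); offset now 3 = byte 0 bit 3; 21 bits remain
Read 2: bits[3:5] width=2 -> value=1 (bin 01); offset now 5 = byte 0 bit 5; 19 bits remain
Read 3: bits[5:14] width=9 -> value=241 (bin 011110001); offset now 14 = byte 1 bit 6; 10 bits remain

Answer: 1 1 241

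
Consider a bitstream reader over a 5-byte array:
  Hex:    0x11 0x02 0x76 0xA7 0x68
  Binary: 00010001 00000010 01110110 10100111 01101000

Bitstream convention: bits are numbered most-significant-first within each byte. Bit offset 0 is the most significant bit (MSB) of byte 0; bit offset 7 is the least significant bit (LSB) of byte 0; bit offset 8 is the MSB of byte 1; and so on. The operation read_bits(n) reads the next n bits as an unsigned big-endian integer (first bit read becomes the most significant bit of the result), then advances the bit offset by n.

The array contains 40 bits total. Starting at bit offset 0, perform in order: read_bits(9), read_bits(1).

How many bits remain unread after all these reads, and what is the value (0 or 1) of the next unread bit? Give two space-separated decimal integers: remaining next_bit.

Answer: 30 0

Derivation:
Read 1: bits[0:9] width=9 -> value=34 (bin 000100010); offset now 9 = byte 1 bit 1; 31 bits remain
Read 2: bits[9:10] width=1 -> value=0 (bin 0); offset now 10 = byte 1 bit 2; 30 bits remain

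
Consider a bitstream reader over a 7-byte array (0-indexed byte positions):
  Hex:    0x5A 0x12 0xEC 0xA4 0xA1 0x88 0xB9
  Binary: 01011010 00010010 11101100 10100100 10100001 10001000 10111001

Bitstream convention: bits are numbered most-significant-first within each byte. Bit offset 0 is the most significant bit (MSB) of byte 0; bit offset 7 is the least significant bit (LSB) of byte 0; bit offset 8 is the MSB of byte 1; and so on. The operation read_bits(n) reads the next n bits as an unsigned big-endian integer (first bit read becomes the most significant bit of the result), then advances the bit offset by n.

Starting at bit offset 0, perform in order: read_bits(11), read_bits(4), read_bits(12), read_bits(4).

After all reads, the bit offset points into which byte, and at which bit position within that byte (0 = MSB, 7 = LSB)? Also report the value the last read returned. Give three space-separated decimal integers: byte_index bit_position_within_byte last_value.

Read 1: bits[0:11] width=11 -> value=720 (bin 01011010000); offset now 11 = byte 1 bit 3; 45 bits remain
Read 2: bits[11:15] width=4 -> value=9 (bin 1001); offset now 15 = byte 1 bit 7; 41 bits remain
Read 3: bits[15:27] width=12 -> value=1893 (bin 011101100101); offset now 27 = byte 3 bit 3; 29 bits remain
Read 4: bits[27:31] width=4 -> value=2 (bin 0010); offset now 31 = byte 3 bit 7; 25 bits remain

Answer: 3 7 2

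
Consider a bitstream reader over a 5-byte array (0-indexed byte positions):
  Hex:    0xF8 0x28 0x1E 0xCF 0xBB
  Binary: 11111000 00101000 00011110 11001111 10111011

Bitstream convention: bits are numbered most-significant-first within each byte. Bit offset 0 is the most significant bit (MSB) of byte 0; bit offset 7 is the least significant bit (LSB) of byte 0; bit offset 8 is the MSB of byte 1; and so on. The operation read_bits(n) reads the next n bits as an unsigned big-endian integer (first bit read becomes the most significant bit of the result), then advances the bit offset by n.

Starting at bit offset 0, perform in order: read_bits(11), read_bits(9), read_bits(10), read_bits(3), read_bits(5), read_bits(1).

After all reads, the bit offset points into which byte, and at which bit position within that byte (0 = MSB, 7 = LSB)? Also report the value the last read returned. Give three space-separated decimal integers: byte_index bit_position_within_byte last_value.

Answer: 4 7 1

Derivation:
Read 1: bits[0:11] width=11 -> value=1985 (bin 11111000001); offset now 11 = byte 1 bit 3; 29 bits remain
Read 2: bits[11:20] width=9 -> value=129 (bin 010000001); offset now 20 = byte 2 bit 4; 20 bits remain
Read 3: bits[20:30] width=10 -> value=947 (bin 1110110011); offset now 30 = byte 3 bit 6; 10 bits remain
Read 4: bits[30:33] width=3 -> value=7 (bin 111); offset now 33 = byte 4 bit 1; 7 bits remain
Read 5: bits[33:38] width=5 -> value=14 (bin 01110); offset now 38 = byte 4 bit 6; 2 bits remain
Read 6: bits[38:39] width=1 -> value=1 (bin 1); offset now 39 = byte 4 bit 7; 1 bits remain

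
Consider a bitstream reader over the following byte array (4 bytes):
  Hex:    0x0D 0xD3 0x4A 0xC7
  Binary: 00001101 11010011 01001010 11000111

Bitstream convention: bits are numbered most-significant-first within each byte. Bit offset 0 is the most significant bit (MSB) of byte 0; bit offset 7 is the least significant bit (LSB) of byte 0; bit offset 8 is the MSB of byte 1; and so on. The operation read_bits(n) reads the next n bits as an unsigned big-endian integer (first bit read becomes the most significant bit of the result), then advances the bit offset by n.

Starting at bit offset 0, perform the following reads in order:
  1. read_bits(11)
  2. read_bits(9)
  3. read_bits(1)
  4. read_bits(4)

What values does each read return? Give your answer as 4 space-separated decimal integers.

Read 1: bits[0:11] width=11 -> value=110 (bin 00001101110); offset now 11 = byte 1 bit 3; 21 bits remain
Read 2: bits[11:20] width=9 -> value=308 (bin 100110100); offset now 20 = byte 2 bit 4; 12 bits remain
Read 3: bits[20:21] width=1 -> value=1 (bin 1); offset now 21 = byte 2 bit 5; 11 bits remain
Read 4: bits[21:25] width=4 -> value=5 (bin 0101); offset now 25 = byte 3 bit 1; 7 bits remain

Answer: 110 308 1 5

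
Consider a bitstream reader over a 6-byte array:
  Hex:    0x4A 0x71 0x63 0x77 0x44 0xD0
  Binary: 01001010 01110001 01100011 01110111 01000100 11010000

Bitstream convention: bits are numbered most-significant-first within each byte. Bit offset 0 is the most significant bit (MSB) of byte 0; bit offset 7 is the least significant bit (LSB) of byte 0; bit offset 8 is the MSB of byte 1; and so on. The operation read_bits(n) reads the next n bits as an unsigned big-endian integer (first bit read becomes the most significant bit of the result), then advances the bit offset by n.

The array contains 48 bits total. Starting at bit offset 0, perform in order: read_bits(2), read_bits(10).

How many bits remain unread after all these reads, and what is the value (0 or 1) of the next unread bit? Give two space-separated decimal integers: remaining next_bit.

Answer: 36 0

Derivation:
Read 1: bits[0:2] width=2 -> value=1 (bin 01); offset now 2 = byte 0 bit 2; 46 bits remain
Read 2: bits[2:12] width=10 -> value=167 (bin 0010100111); offset now 12 = byte 1 bit 4; 36 bits remain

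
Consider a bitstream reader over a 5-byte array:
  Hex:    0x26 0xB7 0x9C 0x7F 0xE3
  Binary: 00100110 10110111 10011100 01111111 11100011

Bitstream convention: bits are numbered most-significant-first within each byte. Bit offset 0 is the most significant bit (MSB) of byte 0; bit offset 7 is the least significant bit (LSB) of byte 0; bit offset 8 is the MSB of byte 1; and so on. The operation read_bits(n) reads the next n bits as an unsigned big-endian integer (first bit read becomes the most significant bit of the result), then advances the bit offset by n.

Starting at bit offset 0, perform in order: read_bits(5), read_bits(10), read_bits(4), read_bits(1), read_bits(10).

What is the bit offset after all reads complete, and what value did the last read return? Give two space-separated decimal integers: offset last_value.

Answer: 30 799

Derivation:
Read 1: bits[0:5] width=5 -> value=4 (bin 00100); offset now 5 = byte 0 bit 5; 35 bits remain
Read 2: bits[5:15] width=10 -> value=859 (bin 1101011011); offset now 15 = byte 1 bit 7; 25 bits remain
Read 3: bits[15:19] width=4 -> value=12 (bin 1100); offset now 19 = byte 2 bit 3; 21 bits remain
Read 4: bits[19:20] width=1 -> value=1 (bin 1); offset now 20 = byte 2 bit 4; 20 bits remain
Read 5: bits[20:30] width=10 -> value=799 (bin 1100011111); offset now 30 = byte 3 bit 6; 10 bits remain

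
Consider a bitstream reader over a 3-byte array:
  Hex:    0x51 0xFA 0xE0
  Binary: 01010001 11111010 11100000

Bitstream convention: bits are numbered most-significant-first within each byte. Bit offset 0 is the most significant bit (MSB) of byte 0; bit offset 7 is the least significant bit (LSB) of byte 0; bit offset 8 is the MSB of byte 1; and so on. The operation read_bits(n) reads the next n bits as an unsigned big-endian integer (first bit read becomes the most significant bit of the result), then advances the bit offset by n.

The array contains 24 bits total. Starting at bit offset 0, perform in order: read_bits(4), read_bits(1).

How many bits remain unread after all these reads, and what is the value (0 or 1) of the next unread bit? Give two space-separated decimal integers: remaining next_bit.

Read 1: bits[0:4] width=4 -> value=5 (bin 0101); offset now 4 = byte 0 bit 4; 20 bits remain
Read 2: bits[4:5] width=1 -> value=0 (bin 0); offset now 5 = byte 0 bit 5; 19 bits remain

Answer: 19 0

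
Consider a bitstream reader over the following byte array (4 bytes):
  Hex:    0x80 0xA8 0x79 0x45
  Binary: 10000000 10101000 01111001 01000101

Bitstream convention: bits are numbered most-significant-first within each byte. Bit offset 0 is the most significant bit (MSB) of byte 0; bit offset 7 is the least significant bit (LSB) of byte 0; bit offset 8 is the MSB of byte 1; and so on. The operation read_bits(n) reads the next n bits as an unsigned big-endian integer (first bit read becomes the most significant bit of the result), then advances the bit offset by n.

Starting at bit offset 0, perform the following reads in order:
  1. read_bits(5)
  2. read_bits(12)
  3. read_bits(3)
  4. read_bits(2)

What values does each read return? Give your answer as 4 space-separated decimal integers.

Read 1: bits[0:5] width=5 -> value=16 (bin 10000); offset now 5 = byte 0 bit 5; 27 bits remain
Read 2: bits[5:17] width=12 -> value=336 (bin 000101010000); offset now 17 = byte 2 bit 1; 15 bits remain
Read 3: bits[17:20] width=3 -> value=7 (bin 111); offset now 20 = byte 2 bit 4; 12 bits remain
Read 4: bits[20:22] width=2 -> value=2 (bin 10); offset now 22 = byte 2 bit 6; 10 bits remain

Answer: 16 336 7 2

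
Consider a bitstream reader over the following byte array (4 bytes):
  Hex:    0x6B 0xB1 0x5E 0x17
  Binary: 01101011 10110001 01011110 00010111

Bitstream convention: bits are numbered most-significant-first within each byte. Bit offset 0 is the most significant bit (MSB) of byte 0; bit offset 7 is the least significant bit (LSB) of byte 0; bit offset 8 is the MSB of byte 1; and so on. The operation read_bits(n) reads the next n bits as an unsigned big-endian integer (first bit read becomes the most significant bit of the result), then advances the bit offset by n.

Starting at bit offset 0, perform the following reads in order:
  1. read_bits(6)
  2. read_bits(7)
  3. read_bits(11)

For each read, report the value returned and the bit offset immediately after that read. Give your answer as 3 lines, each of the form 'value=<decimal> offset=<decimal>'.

Answer: value=26 offset=6
value=118 offset=13
value=350 offset=24

Derivation:
Read 1: bits[0:6] width=6 -> value=26 (bin 011010); offset now 6 = byte 0 bit 6; 26 bits remain
Read 2: bits[6:13] width=7 -> value=118 (bin 1110110); offset now 13 = byte 1 bit 5; 19 bits remain
Read 3: bits[13:24] width=11 -> value=350 (bin 00101011110); offset now 24 = byte 3 bit 0; 8 bits remain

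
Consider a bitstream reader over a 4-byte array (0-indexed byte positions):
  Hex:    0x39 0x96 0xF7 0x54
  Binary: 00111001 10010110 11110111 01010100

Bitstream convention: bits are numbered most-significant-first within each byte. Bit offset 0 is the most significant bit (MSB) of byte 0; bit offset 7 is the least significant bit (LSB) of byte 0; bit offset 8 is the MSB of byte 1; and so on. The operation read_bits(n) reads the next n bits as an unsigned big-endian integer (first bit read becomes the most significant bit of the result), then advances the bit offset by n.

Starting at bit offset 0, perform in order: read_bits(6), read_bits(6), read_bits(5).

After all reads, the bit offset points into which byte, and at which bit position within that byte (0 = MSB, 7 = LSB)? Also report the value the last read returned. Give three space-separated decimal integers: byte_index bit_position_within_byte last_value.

Answer: 2 1 13

Derivation:
Read 1: bits[0:6] width=6 -> value=14 (bin 001110); offset now 6 = byte 0 bit 6; 26 bits remain
Read 2: bits[6:12] width=6 -> value=25 (bin 011001); offset now 12 = byte 1 bit 4; 20 bits remain
Read 3: bits[12:17] width=5 -> value=13 (bin 01101); offset now 17 = byte 2 bit 1; 15 bits remain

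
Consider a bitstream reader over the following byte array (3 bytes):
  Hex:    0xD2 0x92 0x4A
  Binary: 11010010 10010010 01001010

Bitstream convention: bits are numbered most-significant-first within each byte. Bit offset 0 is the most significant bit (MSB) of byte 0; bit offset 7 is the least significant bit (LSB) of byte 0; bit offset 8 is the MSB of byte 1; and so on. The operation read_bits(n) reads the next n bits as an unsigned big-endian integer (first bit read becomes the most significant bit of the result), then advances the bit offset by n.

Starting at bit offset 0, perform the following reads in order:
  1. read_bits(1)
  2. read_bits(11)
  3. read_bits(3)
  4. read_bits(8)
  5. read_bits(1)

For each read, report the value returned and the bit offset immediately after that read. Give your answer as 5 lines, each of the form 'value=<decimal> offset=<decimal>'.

Answer: value=1 offset=1
value=1321 offset=12
value=1 offset=15
value=37 offset=23
value=0 offset=24

Derivation:
Read 1: bits[0:1] width=1 -> value=1 (bin 1); offset now 1 = byte 0 bit 1; 23 bits remain
Read 2: bits[1:12] width=11 -> value=1321 (bin 10100101001); offset now 12 = byte 1 bit 4; 12 bits remain
Read 3: bits[12:15] width=3 -> value=1 (bin 001); offset now 15 = byte 1 bit 7; 9 bits remain
Read 4: bits[15:23] width=8 -> value=37 (bin 00100101); offset now 23 = byte 2 bit 7; 1 bits remain
Read 5: bits[23:24] width=1 -> value=0 (bin 0); offset now 24 = byte 3 bit 0; 0 bits remain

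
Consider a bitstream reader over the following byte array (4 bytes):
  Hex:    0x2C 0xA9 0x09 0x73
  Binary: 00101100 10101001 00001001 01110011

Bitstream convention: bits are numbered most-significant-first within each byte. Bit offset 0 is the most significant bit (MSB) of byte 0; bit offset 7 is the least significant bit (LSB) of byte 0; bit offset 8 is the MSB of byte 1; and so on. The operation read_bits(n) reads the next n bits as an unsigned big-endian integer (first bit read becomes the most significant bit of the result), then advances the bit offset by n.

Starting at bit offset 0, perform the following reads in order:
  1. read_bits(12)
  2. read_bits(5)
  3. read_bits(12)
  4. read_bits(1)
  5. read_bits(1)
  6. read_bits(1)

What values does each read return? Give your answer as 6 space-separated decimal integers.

Read 1: bits[0:12] width=12 -> value=714 (bin 001011001010); offset now 12 = byte 1 bit 4; 20 bits remain
Read 2: bits[12:17] width=5 -> value=18 (bin 10010); offset now 17 = byte 2 bit 1; 15 bits remain
Read 3: bits[17:29] width=12 -> value=302 (bin 000100101110); offset now 29 = byte 3 bit 5; 3 bits remain
Read 4: bits[29:30] width=1 -> value=0 (bin 0); offset now 30 = byte 3 bit 6; 2 bits remain
Read 5: bits[30:31] width=1 -> value=1 (bin 1); offset now 31 = byte 3 bit 7; 1 bits remain
Read 6: bits[31:32] width=1 -> value=1 (bin 1); offset now 32 = byte 4 bit 0; 0 bits remain

Answer: 714 18 302 0 1 1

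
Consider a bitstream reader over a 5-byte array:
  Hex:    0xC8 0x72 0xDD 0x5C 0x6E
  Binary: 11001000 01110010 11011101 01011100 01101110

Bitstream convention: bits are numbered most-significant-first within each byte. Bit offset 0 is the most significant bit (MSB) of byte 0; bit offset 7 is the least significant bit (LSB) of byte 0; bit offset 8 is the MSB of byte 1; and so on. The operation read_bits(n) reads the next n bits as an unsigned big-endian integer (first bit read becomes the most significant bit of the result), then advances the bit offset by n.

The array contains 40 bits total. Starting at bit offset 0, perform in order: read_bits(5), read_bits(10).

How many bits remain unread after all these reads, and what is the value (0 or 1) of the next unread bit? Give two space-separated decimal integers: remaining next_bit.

Read 1: bits[0:5] width=5 -> value=25 (bin 11001); offset now 5 = byte 0 bit 5; 35 bits remain
Read 2: bits[5:15] width=10 -> value=57 (bin 0000111001); offset now 15 = byte 1 bit 7; 25 bits remain

Answer: 25 0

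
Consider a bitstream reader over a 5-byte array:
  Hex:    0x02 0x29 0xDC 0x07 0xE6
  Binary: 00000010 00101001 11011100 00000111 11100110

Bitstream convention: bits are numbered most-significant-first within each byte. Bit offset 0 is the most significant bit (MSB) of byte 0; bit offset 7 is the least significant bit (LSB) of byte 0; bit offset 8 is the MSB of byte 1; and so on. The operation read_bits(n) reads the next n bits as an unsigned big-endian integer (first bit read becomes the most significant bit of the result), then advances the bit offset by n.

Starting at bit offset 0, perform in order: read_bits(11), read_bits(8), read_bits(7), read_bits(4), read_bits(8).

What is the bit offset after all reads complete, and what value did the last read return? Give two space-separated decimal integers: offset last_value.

Answer: 38 249

Derivation:
Read 1: bits[0:11] width=11 -> value=17 (bin 00000010001); offset now 11 = byte 1 bit 3; 29 bits remain
Read 2: bits[11:19] width=8 -> value=78 (bin 01001110); offset now 19 = byte 2 bit 3; 21 bits remain
Read 3: bits[19:26] width=7 -> value=112 (bin 1110000); offset now 26 = byte 3 bit 2; 14 bits remain
Read 4: bits[26:30] width=4 -> value=1 (bin 0001); offset now 30 = byte 3 bit 6; 10 bits remain
Read 5: bits[30:38] width=8 -> value=249 (bin 11111001); offset now 38 = byte 4 bit 6; 2 bits remain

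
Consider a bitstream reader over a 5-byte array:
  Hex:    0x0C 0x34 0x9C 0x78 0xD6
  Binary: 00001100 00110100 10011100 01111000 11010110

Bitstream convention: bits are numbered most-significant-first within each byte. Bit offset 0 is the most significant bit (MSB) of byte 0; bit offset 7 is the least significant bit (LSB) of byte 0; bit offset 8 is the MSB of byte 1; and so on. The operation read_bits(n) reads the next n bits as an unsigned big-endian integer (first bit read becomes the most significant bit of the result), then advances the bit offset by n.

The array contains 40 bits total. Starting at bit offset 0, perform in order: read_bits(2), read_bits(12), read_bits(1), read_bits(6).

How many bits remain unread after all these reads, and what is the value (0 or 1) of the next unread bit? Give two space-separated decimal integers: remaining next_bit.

Answer: 19 1

Derivation:
Read 1: bits[0:2] width=2 -> value=0 (bin 00); offset now 2 = byte 0 bit 2; 38 bits remain
Read 2: bits[2:14] width=12 -> value=781 (bin 001100001101); offset now 14 = byte 1 bit 6; 26 bits remain
Read 3: bits[14:15] width=1 -> value=0 (bin 0); offset now 15 = byte 1 bit 7; 25 bits remain
Read 4: bits[15:21] width=6 -> value=19 (bin 010011); offset now 21 = byte 2 bit 5; 19 bits remain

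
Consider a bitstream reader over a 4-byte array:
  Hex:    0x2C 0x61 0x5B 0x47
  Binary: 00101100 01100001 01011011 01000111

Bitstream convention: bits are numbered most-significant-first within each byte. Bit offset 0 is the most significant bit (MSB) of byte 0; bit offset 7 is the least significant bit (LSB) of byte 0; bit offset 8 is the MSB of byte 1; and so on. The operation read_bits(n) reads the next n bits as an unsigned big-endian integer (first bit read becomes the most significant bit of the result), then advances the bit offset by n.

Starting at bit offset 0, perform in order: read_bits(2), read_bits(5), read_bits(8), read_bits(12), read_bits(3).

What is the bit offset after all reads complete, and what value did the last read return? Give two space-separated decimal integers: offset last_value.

Read 1: bits[0:2] width=2 -> value=0 (bin 00); offset now 2 = byte 0 bit 2; 30 bits remain
Read 2: bits[2:7] width=5 -> value=22 (bin 10110); offset now 7 = byte 0 bit 7; 25 bits remain
Read 3: bits[7:15] width=8 -> value=48 (bin 00110000); offset now 15 = byte 1 bit 7; 17 bits remain
Read 4: bits[15:27] width=12 -> value=2778 (bin 101011011010); offset now 27 = byte 3 bit 3; 5 bits remain
Read 5: bits[27:30] width=3 -> value=1 (bin 001); offset now 30 = byte 3 bit 6; 2 bits remain

Answer: 30 1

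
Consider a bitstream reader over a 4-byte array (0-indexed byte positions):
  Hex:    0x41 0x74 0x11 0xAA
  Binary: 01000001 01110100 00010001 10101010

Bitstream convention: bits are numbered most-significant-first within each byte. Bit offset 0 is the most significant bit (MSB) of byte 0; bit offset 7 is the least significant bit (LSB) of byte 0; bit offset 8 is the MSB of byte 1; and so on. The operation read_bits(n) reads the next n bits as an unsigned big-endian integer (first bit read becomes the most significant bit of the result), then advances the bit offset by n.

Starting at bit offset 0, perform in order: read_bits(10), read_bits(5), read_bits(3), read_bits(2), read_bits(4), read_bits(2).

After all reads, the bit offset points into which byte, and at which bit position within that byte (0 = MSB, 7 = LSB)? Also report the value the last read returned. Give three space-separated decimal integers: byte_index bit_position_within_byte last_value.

Answer: 3 2 2

Derivation:
Read 1: bits[0:10] width=10 -> value=261 (bin 0100000101); offset now 10 = byte 1 bit 2; 22 bits remain
Read 2: bits[10:15] width=5 -> value=26 (bin 11010); offset now 15 = byte 1 bit 7; 17 bits remain
Read 3: bits[15:18] width=3 -> value=0 (bin 000); offset now 18 = byte 2 bit 2; 14 bits remain
Read 4: bits[18:20] width=2 -> value=1 (bin 01); offset now 20 = byte 2 bit 4; 12 bits remain
Read 5: bits[20:24] width=4 -> value=1 (bin 0001); offset now 24 = byte 3 bit 0; 8 bits remain
Read 6: bits[24:26] width=2 -> value=2 (bin 10); offset now 26 = byte 3 bit 2; 6 bits remain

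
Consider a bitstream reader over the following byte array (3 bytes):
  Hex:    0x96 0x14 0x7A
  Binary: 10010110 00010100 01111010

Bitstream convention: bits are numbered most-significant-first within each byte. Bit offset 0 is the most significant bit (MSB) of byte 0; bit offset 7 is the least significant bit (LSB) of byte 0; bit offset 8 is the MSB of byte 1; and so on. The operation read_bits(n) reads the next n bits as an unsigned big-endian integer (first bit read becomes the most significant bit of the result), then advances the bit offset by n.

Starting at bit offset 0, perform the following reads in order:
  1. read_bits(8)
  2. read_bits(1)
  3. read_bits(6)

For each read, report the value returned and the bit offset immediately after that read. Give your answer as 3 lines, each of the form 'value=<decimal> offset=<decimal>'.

Read 1: bits[0:8] width=8 -> value=150 (bin 10010110); offset now 8 = byte 1 bit 0; 16 bits remain
Read 2: bits[8:9] width=1 -> value=0 (bin 0); offset now 9 = byte 1 bit 1; 15 bits remain
Read 3: bits[9:15] width=6 -> value=10 (bin 001010); offset now 15 = byte 1 bit 7; 9 bits remain

Answer: value=150 offset=8
value=0 offset=9
value=10 offset=15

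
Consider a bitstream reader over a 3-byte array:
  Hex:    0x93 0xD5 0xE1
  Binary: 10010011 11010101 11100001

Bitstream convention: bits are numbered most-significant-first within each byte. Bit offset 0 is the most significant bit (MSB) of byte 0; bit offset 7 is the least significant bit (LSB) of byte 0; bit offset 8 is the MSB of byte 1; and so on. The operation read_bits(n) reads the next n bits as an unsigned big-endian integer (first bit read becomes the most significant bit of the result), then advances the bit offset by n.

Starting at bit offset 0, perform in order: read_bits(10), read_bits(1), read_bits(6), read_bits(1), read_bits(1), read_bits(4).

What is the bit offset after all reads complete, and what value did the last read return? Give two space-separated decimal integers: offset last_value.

Answer: 23 0

Derivation:
Read 1: bits[0:10] width=10 -> value=591 (bin 1001001111); offset now 10 = byte 1 bit 2; 14 bits remain
Read 2: bits[10:11] width=1 -> value=0 (bin 0); offset now 11 = byte 1 bit 3; 13 bits remain
Read 3: bits[11:17] width=6 -> value=43 (bin 101011); offset now 17 = byte 2 bit 1; 7 bits remain
Read 4: bits[17:18] width=1 -> value=1 (bin 1); offset now 18 = byte 2 bit 2; 6 bits remain
Read 5: bits[18:19] width=1 -> value=1 (bin 1); offset now 19 = byte 2 bit 3; 5 bits remain
Read 6: bits[19:23] width=4 -> value=0 (bin 0000); offset now 23 = byte 2 bit 7; 1 bits remain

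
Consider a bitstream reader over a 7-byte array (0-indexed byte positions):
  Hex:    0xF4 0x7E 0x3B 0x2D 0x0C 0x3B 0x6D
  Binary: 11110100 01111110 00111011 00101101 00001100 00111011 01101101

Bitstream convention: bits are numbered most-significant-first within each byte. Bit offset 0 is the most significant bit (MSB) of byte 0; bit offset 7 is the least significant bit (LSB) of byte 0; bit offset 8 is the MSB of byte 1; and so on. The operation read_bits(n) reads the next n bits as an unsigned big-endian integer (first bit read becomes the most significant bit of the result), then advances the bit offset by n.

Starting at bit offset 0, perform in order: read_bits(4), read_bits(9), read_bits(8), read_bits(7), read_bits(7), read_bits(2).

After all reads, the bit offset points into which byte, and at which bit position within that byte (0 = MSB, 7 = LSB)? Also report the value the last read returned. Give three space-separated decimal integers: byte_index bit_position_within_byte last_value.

Read 1: bits[0:4] width=4 -> value=15 (bin 1111); offset now 4 = byte 0 bit 4; 52 bits remain
Read 2: bits[4:13] width=9 -> value=143 (bin 010001111); offset now 13 = byte 1 bit 5; 43 bits remain
Read 3: bits[13:21] width=8 -> value=199 (bin 11000111); offset now 21 = byte 2 bit 5; 35 bits remain
Read 4: bits[21:28] width=7 -> value=50 (bin 0110010); offset now 28 = byte 3 bit 4; 28 bits remain
Read 5: bits[28:35] width=7 -> value=104 (bin 1101000); offset now 35 = byte 4 bit 3; 21 bits remain
Read 6: bits[35:37] width=2 -> value=1 (bin 01); offset now 37 = byte 4 bit 5; 19 bits remain

Answer: 4 5 1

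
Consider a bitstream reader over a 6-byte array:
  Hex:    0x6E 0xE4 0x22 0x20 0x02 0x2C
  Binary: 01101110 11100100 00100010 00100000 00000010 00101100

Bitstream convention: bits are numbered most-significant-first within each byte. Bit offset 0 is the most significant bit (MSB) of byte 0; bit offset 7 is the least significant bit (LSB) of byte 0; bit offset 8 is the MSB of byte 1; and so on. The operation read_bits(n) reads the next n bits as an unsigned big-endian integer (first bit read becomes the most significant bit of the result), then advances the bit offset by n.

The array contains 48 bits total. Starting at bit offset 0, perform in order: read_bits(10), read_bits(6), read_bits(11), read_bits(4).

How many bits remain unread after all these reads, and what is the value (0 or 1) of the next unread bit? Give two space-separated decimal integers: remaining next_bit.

Read 1: bits[0:10] width=10 -> value=443 (bin 0110111011); offset now 10 = byte 1 bit 2; 38 bits remain
Read 2: bits[10:16] width=6 -> value=36 (bin 100100); offset now 16 = byte 2 bit 0; 32 bits remain
Read 3: bits[16:27] width=11 -> value=273 (bin 00100010001); offset now 27 = byte 3 bit 3; 21 bits remain
Read 4: bits[27:31] width=4 -> value=0 (bin 0000); offset now 31 = byte 3 bit 7; 17 bits remain

Answer: 17 0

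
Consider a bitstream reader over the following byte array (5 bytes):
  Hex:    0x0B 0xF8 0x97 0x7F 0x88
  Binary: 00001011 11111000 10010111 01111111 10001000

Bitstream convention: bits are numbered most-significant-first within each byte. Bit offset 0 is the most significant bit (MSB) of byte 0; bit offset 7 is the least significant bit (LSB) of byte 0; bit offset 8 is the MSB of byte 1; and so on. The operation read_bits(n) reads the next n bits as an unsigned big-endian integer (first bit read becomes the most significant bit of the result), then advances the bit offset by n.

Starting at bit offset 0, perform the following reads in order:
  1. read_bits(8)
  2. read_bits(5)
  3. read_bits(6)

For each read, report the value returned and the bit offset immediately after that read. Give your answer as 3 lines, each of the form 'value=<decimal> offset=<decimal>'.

Read 1: bits[0:8] width=8 -> value=11 (bin 00001011); offset now 8 = byte 1 bit 0; 32 bits remain
Read 2: bits[8:13] width=5 -> value=31 (bin 11111); offset now 13 = byte 1 bit 5; 27 bits remain
Read 3: bits[13:19] width=6 -> value=4 (bin 000100); offset now 19 = byte 2 bit 3; 21 bits remain

Answer: value=11 offset=8
value=31 offset=13
value=4 offset=19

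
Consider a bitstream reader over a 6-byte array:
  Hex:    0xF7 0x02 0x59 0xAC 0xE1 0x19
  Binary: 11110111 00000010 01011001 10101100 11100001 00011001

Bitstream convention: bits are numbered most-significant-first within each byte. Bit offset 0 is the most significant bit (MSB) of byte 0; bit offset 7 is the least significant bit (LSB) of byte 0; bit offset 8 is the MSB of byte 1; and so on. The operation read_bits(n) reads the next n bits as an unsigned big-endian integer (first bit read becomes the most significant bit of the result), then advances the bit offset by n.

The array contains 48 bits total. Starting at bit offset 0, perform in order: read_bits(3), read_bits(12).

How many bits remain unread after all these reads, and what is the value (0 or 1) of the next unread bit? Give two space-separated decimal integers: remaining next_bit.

Answer: 33 0

Derivation:
Read 1: bits[0:3] width=3 -> value=7 (bin 111); offset now 3 = byte 0 bit 3; 45 bits remain
Read 2: bits[3:15] width=12 -> value=2945 (bin 101110000001); offset now 15 = byte 1 bit 7; 33 bits remain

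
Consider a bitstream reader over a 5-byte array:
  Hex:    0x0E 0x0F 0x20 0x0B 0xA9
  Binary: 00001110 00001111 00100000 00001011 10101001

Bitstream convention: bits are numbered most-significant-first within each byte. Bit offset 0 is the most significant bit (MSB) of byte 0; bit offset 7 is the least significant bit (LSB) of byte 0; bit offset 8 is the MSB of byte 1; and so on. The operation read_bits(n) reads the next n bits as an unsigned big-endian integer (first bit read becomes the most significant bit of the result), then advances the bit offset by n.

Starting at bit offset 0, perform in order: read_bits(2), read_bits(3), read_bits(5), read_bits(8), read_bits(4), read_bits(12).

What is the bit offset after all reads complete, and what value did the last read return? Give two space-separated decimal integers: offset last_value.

Answer: 34 46

Derivation:
Read 1: bits[0:2] width=2 -> value=0 (bin 00); offset now 2 = byte 0 bit 2; 38 bits remain
Read 2: bits[2:5] width=3 -> value=1 (bin 001); offset now 5 = byte 0 bit 5; 35 bits remain
Read 3: bits[5:10] width=5 -> value=24 (bin 11000); offset now 10 = byte 1 bit 2; 30 bits remain
Read 4: bits[10:18] width=8 -> value=60 (bin 00111100); offset now 18 = byte 2 bit 2; 22 bits remain
Read 5: bits[18:22] width=4 -> value=8 (bin 1000); offset now 22 = byte 2 bit 6; 18 bits remain
Read 6: bits[22:34] width=12 -> value=46 (bin 000000101110); offset now 34 = byte 4 bit 2; 6 bits remain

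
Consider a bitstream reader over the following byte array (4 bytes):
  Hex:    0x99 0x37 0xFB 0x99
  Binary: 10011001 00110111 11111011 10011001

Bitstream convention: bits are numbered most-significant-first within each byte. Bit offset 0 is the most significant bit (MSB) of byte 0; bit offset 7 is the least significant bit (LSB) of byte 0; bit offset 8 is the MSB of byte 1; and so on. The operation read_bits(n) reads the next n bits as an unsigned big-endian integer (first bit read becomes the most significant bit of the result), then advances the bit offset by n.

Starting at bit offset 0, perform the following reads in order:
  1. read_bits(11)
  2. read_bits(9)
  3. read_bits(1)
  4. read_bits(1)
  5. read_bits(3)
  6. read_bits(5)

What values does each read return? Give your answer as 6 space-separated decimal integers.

Read 1: bits[0:11] width=11 -> value=1225 (bin 10011001001); offset now 11 = byte 1 bit 3; 21 bits remain
Read 2: bits[11:20] width=9 -> value=383 (bin 101111111); offset now 20 = byte 2 bit 4; 12 bits remain
Read 3: bits[20:21] width=1 -> value=1 (bin 1); offset now 21 = byte 2 bit 5; 11 bits remain
Read 4: bits[21:22] width=1 -> value=0 (bin 0); offset now 22 = byte 2 bit 6; 10 bits remain
Read 5: bits[22:25] width=3 -> value=7 (bin 111); offset now 25 = byte 3 bit 1; 7 bits remain
Read 6: bits[25:30] width=5 -> value=6 (bin 00110); offset now 30 = byte 3 bit 6; 2 bits remain

Answer: 1225 383 1 0 7 6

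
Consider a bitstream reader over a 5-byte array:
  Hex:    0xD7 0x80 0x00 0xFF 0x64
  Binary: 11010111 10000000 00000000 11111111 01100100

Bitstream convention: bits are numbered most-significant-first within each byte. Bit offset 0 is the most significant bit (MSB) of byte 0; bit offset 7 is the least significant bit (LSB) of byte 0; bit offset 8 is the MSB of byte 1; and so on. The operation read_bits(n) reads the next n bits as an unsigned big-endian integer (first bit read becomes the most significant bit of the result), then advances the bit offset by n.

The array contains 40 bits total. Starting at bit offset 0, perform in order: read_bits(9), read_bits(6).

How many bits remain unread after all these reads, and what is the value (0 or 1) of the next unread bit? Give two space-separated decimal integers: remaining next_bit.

Read 1: bits[0:9] width=9 -> value=431 (bin 110101111); offset now 9 = byte 1 bit 1; 31 bits remain
Read 2: bits[9:15] width=6 -> value=0 (bin 000000); offset now 15 = byte 1 bit 7; 25 bits remain

Answer: 25 0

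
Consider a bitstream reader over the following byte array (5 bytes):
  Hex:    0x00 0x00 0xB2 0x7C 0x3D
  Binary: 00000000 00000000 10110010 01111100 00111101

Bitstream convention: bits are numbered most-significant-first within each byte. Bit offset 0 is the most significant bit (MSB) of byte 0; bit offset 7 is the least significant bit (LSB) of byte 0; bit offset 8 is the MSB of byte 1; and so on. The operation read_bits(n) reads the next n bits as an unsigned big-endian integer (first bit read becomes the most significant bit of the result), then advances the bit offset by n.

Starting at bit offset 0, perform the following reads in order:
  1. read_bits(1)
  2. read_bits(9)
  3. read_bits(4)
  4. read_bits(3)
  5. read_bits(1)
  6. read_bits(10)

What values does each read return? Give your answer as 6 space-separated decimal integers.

Read 1: bits[0:1] width=1 -> value=0 (bin 0); offset now 1 = byte 0 bit 1; 39 bits remain
Read 2: bits[1:10] width=9 -> value=0 (bin 000000000); offset now 10 = byte 1 bit 2; 30 bits remain
Read 3: bits[10:14] width=4 -> value=0 (bin 0000); offset now 14 = byte 1 bit 6; 26 bits remain
Read 4: bits[14:17] width=3 -> value=1 (bin 001); offset now 17 = byte 2 bit 1; 23 bits remain
Read 5: bits[17:18] width=1 -> value=0 (bin 0); offset now 18 = byte 2 bit 2; 22 bits remain
Read 6: bits[18:28] width=10 -> value=807 (bin 1100100111); offset now 28 = byte 3 bit 4; 12 bits remain

Answer: 0 0 0 1 0 807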